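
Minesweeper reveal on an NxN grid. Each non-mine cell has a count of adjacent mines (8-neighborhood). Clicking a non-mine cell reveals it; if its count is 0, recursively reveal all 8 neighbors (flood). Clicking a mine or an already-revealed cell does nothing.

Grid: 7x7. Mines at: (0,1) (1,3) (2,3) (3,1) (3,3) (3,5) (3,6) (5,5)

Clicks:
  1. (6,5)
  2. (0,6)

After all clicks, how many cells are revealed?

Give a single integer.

Click 1 (6,5) count=1: revealed 1 new [(6,5)] -> total=1
Click 2 (0,6) count=0: revealed 9 new [(0,4) (0,5) (0,6) (1,4) (1,5) (1,6) (2,4) (2,5) (2,6)] -> total=10

Answer: 10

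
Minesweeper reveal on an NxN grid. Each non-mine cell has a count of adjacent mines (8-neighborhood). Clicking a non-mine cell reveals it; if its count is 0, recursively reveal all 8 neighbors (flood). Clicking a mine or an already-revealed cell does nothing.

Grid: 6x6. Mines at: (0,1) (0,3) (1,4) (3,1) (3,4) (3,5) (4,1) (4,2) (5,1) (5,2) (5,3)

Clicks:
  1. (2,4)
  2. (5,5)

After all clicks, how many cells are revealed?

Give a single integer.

Answer: 5

Derivation:
Click 1 (2,4) count=3: revealed 1 new [(2,4)] -> total=1
Click 2 (5,5) count=0: revealed 4 new [(4,4) (4,5) (5,4) (5,5)] -> total=5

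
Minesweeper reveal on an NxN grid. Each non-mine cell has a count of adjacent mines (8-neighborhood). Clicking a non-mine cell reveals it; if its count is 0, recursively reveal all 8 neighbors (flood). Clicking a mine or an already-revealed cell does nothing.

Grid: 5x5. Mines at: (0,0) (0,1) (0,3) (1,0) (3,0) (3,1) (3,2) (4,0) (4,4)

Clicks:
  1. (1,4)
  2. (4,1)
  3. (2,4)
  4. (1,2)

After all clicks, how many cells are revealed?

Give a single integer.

Answer: 8

Derivation:
Click 1 (1,4) count=1: revealed 1 new [(1,4)] -> total=1
Click 2 (4,1) count=4: revealed 1 new [(4,1)] -> total=2
Click 3 (2,4) count=0: revealed 5 new [(1,3) (2,3) (2,4) (3,3) (3,4)] -> total=7
Click 4 (1,2) count=2: revealed 1 new [(1,2)] -> total=8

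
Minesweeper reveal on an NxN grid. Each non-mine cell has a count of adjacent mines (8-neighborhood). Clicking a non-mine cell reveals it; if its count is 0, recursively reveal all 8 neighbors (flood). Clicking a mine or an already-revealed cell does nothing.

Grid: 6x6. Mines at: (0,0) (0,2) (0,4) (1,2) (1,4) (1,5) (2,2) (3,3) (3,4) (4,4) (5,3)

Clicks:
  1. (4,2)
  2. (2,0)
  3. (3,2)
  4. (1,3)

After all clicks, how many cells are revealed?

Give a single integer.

Click 1 (4,2) count=2: revealed 1 new [(4,2)] -> total=1
Click 2 (2,0) count=0: revealed 12 new [(1,0) (1,1) (2,0) (2,1) (3,0) (3,1) (3,2) (4,0) (4,1) (5,0) (5,1) (5,2)] -> total=13
Click 3 (3,2) count=2: revealed 0 new [(none)] -> total=13
Click 4 (1,3) count=5: revealed 1 new [(1,3)] -> total=14

Answer: 14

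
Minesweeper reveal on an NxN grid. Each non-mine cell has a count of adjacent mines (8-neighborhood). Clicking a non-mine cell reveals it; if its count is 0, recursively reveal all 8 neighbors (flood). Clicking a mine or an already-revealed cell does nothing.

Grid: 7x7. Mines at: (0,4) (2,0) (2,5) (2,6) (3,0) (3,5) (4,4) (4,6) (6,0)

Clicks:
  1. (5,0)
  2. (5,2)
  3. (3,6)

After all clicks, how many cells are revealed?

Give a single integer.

Click 1 (5,0) count=1: revealed 1 new [(5,0)] -> total=1
Click 2 (5,2) count=0: revealed 32 new [(0,0) (0,1) (0,2) (0,3) (1,0) (1,1) (1,2) (1,3) (1,4) (2,1) (2,2) (2,3) (2,4) (3,1) (3,2) (3,3) (3,4) (4,1) (4,2) (4,3) (5,1) (5,2) (5,3) (5,4) (5,5) (5,6) (6,1) (6,2) (6,3) (6,4) (6,5) (6,6)] -> total=33
Click 3 (3,6) count=4: revealed 1 new [(3,6)] -> total=34

Answer: 34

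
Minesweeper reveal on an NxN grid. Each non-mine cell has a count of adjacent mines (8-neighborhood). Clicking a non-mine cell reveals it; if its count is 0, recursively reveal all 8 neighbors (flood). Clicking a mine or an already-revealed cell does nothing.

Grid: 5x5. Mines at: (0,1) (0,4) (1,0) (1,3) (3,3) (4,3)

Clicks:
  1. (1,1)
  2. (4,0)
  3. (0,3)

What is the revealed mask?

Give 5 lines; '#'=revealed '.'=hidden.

Answer: ...#.
.#...
###..
###..
###..

Derivation:
Click 1 (1,1) count=2: revealed 1 new [(1,1)] -> total=1
Click 2 (4,0) count=0: revealed 9 new [(2,0) (2,1) (2,2) (3,0) (3,1) (3,2) (4,0) (4,1) (4,2)] -> total=10
Click 3 (0,3) count=2: revealed 1 new [(0,3)] -> total=11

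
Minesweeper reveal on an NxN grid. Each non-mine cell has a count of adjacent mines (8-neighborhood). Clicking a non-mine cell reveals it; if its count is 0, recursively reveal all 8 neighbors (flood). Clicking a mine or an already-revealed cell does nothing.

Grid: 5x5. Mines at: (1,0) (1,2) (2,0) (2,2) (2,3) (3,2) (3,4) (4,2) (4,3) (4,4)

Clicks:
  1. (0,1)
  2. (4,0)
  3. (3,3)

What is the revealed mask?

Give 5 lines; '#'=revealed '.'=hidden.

Click 1 (0,1) count=2: revealed 1 new [(0,1)] -> total=1
Click 2 (4,0) count=0: revealed 4 new [(3,0) (3,1) (4,0) (4,1)] -> total=5
Click 3 (3,3) count=7: revealed 1 new [(3,3)] -> total=6

Answer: .#...
.....
.....
##.#.
##...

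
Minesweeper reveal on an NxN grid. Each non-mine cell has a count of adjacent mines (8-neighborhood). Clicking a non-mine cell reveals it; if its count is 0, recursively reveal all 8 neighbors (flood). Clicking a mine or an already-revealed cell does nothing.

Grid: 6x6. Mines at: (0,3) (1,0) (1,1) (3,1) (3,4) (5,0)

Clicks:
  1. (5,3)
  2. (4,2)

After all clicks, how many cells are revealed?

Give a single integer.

Click 1 (5,3) count=0: revealed 10 new [(4,1) (4,2) (4,3) (4,4) (4,5) (5,1) (5,2) (5,3) (5,4) (5,5)] -> total=10
Click 2 (4,2) count=1: revealed 0 new [(none)] -> total=10

Answer: 10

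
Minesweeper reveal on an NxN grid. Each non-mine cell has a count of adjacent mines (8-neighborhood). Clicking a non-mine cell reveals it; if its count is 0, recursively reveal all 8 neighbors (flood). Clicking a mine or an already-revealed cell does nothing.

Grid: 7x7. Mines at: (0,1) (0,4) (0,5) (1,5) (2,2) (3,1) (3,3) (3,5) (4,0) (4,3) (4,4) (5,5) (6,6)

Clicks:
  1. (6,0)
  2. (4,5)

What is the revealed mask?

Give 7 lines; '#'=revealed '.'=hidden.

Click 1 (6,0) count=0: revealed 10 new [(5,0) (5,1) (5,2) (5,3) (5,4) (6,0) (6,1) (6,2) (6,3) (6,4)] -> total=10
Click 2 (4,5) count=3: revealed 1 new [(4,5)] -> total=11

Answer: .......
.......
.......
.......
.....#.
#####..
#####..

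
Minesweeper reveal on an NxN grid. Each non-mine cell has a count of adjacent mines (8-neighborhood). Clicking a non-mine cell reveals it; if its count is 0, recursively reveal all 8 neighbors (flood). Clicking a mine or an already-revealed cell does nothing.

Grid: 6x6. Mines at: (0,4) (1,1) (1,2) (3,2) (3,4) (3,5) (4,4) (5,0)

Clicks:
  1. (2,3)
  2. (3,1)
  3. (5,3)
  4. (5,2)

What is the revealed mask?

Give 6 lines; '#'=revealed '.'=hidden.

Click 1 (2,3) count=3: revealed 1 new [(2,3)] -> total=1
Click 2 (3,1) count=1: revealed 1 new [(3,1)] -> total=2
Click 3 (5,3) count=1: revealed 1 new [(5,3)] -> total=3
Click 4 (5,2) count=0: revealed 5 new [(4,1) (4,2) (4,3) (5,1) (5,2)] -> total=8

Answer: ......
......
...#..
.#....
.###..
.###..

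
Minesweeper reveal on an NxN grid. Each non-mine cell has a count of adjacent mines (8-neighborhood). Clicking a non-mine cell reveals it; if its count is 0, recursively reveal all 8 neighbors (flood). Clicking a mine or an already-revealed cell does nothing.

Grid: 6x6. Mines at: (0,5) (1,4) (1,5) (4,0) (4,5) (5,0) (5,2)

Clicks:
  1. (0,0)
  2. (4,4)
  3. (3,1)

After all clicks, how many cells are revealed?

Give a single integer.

Answer: 22

Derivation:
Click 1 (0,0) count=0: revealed 22 new [(0,0) (0,1) (0,2) (0,3) (1,0) (1,1) (1,2) (1,3) (2,0) (2,1) (2,2) (2,3) (2,4) (3,0) (3,1) (3,2) (3,3) (3,4) (4,1) (4,2) (4,3) (4,4)] -> total=22
Click 2 (4,4) count=1: revealed 0 new [(none)] -> total=22
Click 3 (3,1) count=1: revealed 0 new [(none)] -> total=22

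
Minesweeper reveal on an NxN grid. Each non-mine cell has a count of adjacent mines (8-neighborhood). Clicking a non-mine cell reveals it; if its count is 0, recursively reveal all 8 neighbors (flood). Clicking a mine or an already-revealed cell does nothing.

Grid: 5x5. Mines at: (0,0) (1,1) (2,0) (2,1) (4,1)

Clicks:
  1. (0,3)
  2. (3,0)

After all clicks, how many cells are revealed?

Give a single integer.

Click 1 (0,3) count=0: revealed 15 new [(0,2) (0,3) (0,4) (1,2) (1,3) (1,4) (2,2) (2,3) (2,4) (3,2) (3,3) (3,4) (4,2) (4,3) (4,4)] -> total=15
Click 2 (3,0) count=3: revealed 1 new [(3,0)] -> total=16

Answer: 16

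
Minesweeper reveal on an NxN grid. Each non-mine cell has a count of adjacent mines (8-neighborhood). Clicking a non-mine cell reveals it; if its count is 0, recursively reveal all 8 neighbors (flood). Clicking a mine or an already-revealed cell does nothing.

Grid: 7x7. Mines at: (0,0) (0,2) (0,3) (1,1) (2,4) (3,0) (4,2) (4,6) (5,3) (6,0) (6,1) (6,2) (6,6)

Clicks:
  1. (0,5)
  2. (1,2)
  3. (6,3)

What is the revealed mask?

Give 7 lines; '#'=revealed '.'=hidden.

Answer: ....###
..#.###
.....##
.....##
.......
.......
...#...

Derivation:
Click 1 (0,5) count=0: revealed 10 new [(0,4) (0,5) (0,6) (1,4) (1,5) (1,6) (2,5) (2,6) (3,5) (3,6)] -> total=10
Click 2 (1,2) count=3: revealed 1 new [(1,2)] -> total=11
Click 3 (6,3) count=2: revealed 1 new [(6,3)] -> total=12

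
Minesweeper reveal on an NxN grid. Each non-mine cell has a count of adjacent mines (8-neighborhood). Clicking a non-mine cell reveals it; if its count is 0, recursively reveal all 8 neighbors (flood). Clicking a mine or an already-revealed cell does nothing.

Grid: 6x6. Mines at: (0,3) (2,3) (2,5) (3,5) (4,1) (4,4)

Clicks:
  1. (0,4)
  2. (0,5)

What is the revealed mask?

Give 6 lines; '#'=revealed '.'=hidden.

Click 1 (0,4) count=1: revealed 1 new [(0,4)] -> total=1
Click 2 (0,5) count=0: revealed 3 new [(0,5) (1,4) (1,5)] -> total=4

Answer: ....##
....##
......
......
......
......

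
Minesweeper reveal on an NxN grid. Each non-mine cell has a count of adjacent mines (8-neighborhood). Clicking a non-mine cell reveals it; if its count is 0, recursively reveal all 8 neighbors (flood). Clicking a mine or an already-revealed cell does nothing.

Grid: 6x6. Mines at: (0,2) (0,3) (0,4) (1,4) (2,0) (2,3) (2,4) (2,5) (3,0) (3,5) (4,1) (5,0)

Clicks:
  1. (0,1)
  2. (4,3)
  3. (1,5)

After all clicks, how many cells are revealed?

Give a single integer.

Answer: 13

Derivation:
Click 1 (0,1) count=1: revealed 1 new [(0,1)] -> total=1
Click 2 (4,3) count=0: revealed 11 new [(3,2) (3,3) (3,4) (4,2) (4,3) (4,4) (4,5) (5,2) (5,3) (5,4) (5,5)] -> total=12
Click 3 (1,5) count=4: revealed 1 new [(1,5)] -> total=13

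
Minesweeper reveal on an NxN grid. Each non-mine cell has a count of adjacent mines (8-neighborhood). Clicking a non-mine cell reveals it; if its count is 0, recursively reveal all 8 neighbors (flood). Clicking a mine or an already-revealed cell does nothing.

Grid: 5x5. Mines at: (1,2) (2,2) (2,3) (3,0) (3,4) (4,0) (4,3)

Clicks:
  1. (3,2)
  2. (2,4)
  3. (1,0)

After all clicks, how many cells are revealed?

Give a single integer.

Click 1 (3,2) count=3: revealed 1 new [(3,2)] -> total=1
Click 2 (2,4) count=2: revealed 1 new [(2,4)] -> total=2
Click 3 (1,0) count=0: revealed 6 new [(0,0) (0,1) (1,0) (1,1) (2,0) (2,1)] -> total=8

Answer: 8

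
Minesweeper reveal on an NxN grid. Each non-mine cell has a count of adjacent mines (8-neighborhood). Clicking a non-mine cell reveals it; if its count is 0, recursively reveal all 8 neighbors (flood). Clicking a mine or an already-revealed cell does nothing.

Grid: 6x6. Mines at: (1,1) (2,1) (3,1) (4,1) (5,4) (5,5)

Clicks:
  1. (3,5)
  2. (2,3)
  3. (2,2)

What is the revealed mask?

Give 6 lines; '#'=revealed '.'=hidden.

Click 1 (3,5) count=0: revealed 20 new [(0,2) (0,3) (0,4) (0,5) (1,2) (1,3) (1,4) (1,5) (2,2) (2,3) (2,4) (2,5) (3,2) (3,3) (3,4) (3,5) (4,2) (4,3) (4,4) (4,5)] -> total=20
Click 2 (2,3) count=0: revealed 0 new [(none)] -> total=20
Click 3 (2,2) count=3: revealed 0 new [(none)] -> total=20

Answer: ..####
..####
..####
..####
..####
......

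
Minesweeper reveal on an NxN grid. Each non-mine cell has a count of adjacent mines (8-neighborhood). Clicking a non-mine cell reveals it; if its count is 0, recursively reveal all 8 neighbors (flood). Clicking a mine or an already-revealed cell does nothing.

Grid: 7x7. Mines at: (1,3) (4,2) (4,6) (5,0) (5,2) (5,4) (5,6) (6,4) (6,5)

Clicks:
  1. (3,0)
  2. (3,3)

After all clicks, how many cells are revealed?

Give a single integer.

Click 1 (3,0) count=0: revealed 14 new [(0,0) (0,1) (0,2) (1,0) (1,1) (1,2) (2,0) (2,1) (2,2) (3,0) (3,1) (3,2) (4,0) (4,1)] -> total=14
Click 2 (3,3) count=1: revealed 1 new [(3,3)] -> total=15

Answer: 15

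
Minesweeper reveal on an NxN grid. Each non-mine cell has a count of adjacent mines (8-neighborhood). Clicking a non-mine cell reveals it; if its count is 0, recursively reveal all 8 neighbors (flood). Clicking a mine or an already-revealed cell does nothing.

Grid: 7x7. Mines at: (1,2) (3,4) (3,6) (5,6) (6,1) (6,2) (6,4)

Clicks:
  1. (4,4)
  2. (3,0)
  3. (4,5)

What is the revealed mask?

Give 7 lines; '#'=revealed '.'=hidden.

Click 1 (4,4) count=1: revealed 1 new [(4,4)] -> total=1
Click 2 (3,0) count=0: revealed 20 new [(0,0) (0,1) (1,0) (1,1) (2,0) (2,1) (2,2) (2,3) (3,0) (3,1) (3,2) (3,3) (4,0) (4,1) (4,2) (4,3) (5,0) (5,1) (5,2) (5,3)] -> total=21
Click 3 (4,5) count=3: revealed 1 new [(4,5)] -> total=22

Answer: ##.....
##.....
####...
####...
######.
####...
.......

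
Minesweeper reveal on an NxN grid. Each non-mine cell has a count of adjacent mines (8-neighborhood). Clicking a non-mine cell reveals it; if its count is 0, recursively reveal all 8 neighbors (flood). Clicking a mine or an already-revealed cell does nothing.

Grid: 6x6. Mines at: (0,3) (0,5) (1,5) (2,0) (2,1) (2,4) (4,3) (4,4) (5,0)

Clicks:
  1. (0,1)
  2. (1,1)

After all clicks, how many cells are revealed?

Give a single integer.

Click 1 (0,1) count=0: revealed 6 new [(0,0) (0,1) (0,2) (1,0) (1,1) (1,2)] -> total=6
Click 2 (1,1) count=2: revealed 0 new [(none)] -> total=6

Answer: 6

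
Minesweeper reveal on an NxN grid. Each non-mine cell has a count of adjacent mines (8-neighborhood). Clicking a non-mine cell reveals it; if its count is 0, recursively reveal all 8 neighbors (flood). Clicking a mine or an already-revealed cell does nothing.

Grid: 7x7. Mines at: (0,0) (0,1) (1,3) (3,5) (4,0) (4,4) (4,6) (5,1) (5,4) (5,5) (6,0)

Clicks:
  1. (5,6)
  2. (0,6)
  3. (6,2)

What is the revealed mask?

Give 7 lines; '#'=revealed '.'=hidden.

Answer: ....###
....###
....###
.......
.......
......#
..#....

Derivation:
Click 1 (5,6) count=2: revealed 1 new [(5,6)] -> total=1
Click 2 (0,6) count=0: revealed 9 new [(0,4) (0,5) (0,6) (1,4) (1,5) (1,6) (2,4) (2,5) (2,6)] -> total=10
Click 3 (6,2) count=1: revealed 1 new [(6,2)] -> total=11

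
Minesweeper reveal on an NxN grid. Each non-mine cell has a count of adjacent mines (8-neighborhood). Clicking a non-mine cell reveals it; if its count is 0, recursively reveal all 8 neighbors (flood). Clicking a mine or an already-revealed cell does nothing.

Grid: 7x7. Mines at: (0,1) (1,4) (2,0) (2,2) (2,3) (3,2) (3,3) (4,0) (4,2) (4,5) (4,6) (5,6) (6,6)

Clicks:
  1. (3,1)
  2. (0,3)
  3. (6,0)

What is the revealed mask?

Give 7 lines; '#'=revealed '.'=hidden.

Answer: ...#...
.......
.......
.#.....
.......
######.
######.

Derivation:
Click 1 (3,1) count=5: revealed 1 new [(3,1)] -> total=1
Click 2 (0,3) count=1: revealed 1 new [(0,3)] -> total=2
Click 3 (6,0) count=0: revealed 12 new [(5,0) (5,1) (5,2) (5,3) (5,4) (5,5) (6,0) (6,1) (6,2) (6,3) (6,4) (6,5)] -> total=14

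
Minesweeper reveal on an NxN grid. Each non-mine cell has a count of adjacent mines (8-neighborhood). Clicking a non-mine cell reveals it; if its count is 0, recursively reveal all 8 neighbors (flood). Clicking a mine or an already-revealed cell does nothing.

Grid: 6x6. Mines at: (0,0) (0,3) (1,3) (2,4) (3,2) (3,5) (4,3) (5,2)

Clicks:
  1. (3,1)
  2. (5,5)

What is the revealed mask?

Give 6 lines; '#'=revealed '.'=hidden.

Answer: ......
......
......
.#....
....##
....##

Derivation:
Click 1 (3,1) count=1: revealed 1 new [(3,1)] -> total=1
Click 2 (5,5) count=0: revealed 4 new [(4,4) (4,5) (5,4) (5,5)] -> total=5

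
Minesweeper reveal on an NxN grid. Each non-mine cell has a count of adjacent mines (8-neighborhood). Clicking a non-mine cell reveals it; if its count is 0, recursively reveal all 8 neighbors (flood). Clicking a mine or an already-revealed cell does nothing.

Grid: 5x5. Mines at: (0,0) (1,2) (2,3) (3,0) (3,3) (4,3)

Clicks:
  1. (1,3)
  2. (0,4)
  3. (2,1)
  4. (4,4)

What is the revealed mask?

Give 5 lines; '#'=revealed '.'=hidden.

Answer: ...##
...##
.#...
.....
....#

Derivation:
Click 1 (1,3) count=2: revealed 1 new [(1,3)] -> total=1
Click 2 (0,4) count=0: revealed 3 new [(0,3) (0,4) (1,4)] -> total=4
Click 3 (2,1) count=2: revealed 1 new [(2,1)] -> total=5
Click 4 (4,4) count=2: revealed 1 new [(4,4)] -> total=6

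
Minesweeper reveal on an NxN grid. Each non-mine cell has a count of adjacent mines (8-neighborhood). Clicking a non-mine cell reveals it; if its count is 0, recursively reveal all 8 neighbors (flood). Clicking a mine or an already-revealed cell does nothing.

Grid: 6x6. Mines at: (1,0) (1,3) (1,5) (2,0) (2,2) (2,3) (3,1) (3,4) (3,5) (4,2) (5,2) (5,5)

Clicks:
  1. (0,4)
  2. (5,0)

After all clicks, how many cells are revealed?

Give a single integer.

Click 1 (0,4) count=2: revealed 1 new [(0,4)] -> total=1
Click 2 (5,0) count=0: revealed 4 new [(4,0) (4,1) (5,0) (5,1)] -> total=5

Answer: 5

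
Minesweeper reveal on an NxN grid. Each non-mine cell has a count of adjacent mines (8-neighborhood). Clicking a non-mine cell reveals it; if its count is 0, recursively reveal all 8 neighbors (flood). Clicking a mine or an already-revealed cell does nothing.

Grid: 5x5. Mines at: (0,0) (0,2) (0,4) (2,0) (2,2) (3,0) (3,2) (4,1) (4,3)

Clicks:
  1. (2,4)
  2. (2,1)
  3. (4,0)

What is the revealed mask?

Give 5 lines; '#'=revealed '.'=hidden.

Answer: .....
...##
.#.##
...##
#....

Derivation:
Click 1 (2,4) count=0: revealed 6 new [(1,3) (1,4) (2,3) (2,4) (3,3) (3,4)] -> total=6
Click 2 (2,1) count=4: revealed 1 new [(2,1)] -> total=7
Click 3 (4,0) count=2: revealed 1 new [(4,0)] -> total=8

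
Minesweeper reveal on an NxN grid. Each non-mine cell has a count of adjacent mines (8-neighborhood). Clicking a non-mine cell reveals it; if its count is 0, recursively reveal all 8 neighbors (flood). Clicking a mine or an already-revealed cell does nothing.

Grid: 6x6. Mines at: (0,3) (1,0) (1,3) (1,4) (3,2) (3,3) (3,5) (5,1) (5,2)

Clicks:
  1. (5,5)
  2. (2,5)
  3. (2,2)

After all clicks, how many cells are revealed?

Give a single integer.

Answer: 8

Derivation:
Click 1 (5,5) count=0: revealed 6 new [(4,3) (4,4) (4,5) (5,3) (5,4) (5,5)] -> total=6
Click 2 (2,5) count=2: revealed 1 new [(2,5)] -> total=7
Click 3 (2,2) count=3: revealed 1 new [(2,2)] -> total=8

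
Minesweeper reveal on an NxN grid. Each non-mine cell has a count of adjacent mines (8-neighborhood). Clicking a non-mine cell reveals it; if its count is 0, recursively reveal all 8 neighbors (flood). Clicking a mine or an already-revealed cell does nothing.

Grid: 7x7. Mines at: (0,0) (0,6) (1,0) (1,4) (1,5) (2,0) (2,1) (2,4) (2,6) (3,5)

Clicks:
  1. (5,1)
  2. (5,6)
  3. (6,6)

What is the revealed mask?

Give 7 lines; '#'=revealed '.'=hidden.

Click 1 (5,1) count=0: revealed 26 new [(3,0) (3,1) (3,2) (3,3) (3,4) (4,0) (4,1) (4,2) (4,3) (4,4) (4,5) (4,6) (5,0) (5,1) (5,2) (5,3) (5,4) (5,5) (5,6) (6,0) (6,1) (6,2) (6,3) (6,4) (6,5) (6,6)] -> total=26
Click 2 (5,6) count=0: revealed 0 new [(none)] -> total=26
Click 3 (6,6) count=0: revealed 0 new [(none)] -> total=26

Answer: .......
.......
.......
#####..
#######
#######
#######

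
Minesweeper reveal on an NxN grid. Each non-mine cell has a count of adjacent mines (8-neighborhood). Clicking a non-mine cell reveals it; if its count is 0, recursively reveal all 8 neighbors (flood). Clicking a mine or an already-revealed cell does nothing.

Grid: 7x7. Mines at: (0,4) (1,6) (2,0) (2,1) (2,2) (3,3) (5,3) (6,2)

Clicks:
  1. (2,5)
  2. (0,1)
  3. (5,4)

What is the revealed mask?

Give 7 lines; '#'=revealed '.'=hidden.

Click 1 (2,5) count=1: revealed 1 new [(2,5)] -> total=1
Click 2 (0,1) count=0: revealed 8 new [(0,0) (0,1) (0,2) (0,3) (1,0) (1,1) (1,2) (1,3)] -> total=9
Click 3 (5,4) count=1: revealed 1 new [(5,4)] -> total=10

Answer: ####...
####...
.....#.
.......
.......
....#..
.......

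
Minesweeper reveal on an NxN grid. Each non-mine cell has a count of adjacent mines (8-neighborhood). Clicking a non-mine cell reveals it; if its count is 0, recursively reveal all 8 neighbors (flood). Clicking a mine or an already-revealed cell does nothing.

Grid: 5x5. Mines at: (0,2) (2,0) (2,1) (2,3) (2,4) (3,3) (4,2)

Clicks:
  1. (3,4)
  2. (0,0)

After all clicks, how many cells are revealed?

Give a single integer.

Answer: 5

Derivation:
Click 1 (3,4) count=3: revealed 1 new [(3,4)] -> total=1
Click 2 (0,0) count=0: revealed 4 new [(0,0) (0,1) (1,0) (1,1)] -> total=5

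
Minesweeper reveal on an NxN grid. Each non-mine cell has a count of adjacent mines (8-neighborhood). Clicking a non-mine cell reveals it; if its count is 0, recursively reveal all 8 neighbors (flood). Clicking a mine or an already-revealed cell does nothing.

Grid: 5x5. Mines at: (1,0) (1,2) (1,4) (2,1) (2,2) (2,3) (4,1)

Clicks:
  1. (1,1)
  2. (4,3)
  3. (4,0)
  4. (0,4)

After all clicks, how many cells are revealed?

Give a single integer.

Answer: 9

Derivation:
Click 1 (1,1) count=4: revealed 1 new [(1,1)] -> total=1
Click 2 (4,3) count=0: revealed 6 new [(3,2) (3,3) (3,4) (4,2) (4,3) (4,4)] -> total=7
Click 3 (4,0) count=1: revealed 1 new [(4,0)] -> total=8
Click 4 (0,4) count=1: revealed 1 new [(0,4)] -> total=9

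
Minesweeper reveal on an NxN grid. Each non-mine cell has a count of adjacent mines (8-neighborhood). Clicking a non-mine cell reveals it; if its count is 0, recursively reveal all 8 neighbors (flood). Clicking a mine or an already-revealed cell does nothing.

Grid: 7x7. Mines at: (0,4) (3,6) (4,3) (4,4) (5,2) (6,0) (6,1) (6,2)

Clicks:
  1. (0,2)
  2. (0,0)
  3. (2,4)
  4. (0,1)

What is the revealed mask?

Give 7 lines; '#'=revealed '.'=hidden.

Answer: ####...
######.
######.
######.
###....
##.....
.......

Derivation:
Click 1 (0,2) count=0: revealed 27 new [(0,0) (0,1) (0,2) (0,3) (1,0) (1,1) (1,2) (1,3) (1,4) (1,5) (2,0) (2,1) (2,2) (2,3) (2,4) (2,5) (3,0) (3,1) (3,2) (3,3) (3,4) (3,5) (4,0) (4,1) (4,2) (5,0) (5,1)] -> total=27
Click 2 (0,0) count=0: revealed 0 new [(none)] -> total=27
Click 3 (2,4) count=0: revealed 0 new [(none)] -> total=27
Click 4 (0,1) count=0: revealed 0 new [(none)] -> total=27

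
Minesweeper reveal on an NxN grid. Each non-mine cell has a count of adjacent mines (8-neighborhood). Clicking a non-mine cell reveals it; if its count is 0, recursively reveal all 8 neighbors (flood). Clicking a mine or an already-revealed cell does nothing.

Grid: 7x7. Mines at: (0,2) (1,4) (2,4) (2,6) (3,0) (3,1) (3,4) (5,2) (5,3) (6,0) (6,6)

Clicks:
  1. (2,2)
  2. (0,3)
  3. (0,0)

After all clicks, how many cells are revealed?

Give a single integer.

Click 1 (2,2) count=1: revealed 1 new [(2,2)] -> total=1
Click 2 (0,3) count=2: revealed 1 new [(0,3)] -> total=2
Click 3 (0,0) count=0: revealed 6 new [(0,0) (0,1) (1,0) (1,1) (2,0) (2,1)] -> total=8

Answer: 8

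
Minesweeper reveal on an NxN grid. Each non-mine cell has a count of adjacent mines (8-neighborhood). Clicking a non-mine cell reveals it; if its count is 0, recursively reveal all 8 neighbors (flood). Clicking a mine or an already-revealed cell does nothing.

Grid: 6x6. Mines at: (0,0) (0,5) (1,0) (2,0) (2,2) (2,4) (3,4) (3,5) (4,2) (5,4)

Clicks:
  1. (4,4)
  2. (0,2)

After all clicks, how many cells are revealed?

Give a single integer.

Click 1 (4,4) count=3: revealed 1 new [(4,4)] -> total=1
Click 2 (0,2) count=0: revealed 8 new [(0,1) (0,2) (0,3) (0,4) (1,1) (1,2) (1,3) (1,4)] -> total=9

Answer: 9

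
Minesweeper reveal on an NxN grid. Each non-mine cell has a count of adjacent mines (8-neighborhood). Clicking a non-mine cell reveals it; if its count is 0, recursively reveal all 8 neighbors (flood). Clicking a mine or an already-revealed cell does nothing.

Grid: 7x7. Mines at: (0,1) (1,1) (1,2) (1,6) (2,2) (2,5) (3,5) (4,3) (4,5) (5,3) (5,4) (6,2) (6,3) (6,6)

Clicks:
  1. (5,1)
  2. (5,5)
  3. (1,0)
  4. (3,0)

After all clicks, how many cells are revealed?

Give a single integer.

Click 1 (5,1) count=1: revealed 1 new [(5,1)] -> total=1
Click 2 (5,5) count=3: revealed 1 new [(5,5)] -> total=2
Click 3 (1,0) count=2: revealed 1 new [(1,0)] -> total=3
Click 4 (3,0) count=0: revealed 12 new [(2,0) (2,1) (3,0) (3,1) (3,2) (4,0) (4,1) (4,2) (5,0) (5,2) (6,0) (6,1)] -> total=15

Answer: 15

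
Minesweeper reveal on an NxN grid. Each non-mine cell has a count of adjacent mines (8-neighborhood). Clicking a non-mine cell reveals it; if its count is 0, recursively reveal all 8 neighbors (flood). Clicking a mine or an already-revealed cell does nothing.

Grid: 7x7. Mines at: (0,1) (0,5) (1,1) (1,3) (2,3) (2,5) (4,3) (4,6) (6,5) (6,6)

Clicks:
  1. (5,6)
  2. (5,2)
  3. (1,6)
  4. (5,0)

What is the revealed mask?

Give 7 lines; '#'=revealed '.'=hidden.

Click 1 (5,6) count=3: revealed 1 new [(5,6)] -> total=1
Click 2 (5,2) count=1: revealed 1 new [(5,2)] -> total=2
Click 3 (1,6) count=2: revealed 1 new [(1,6)] -> total=3
Click 4 (5,0) count=0: revealed 18 new [(2,0) (2,1) (2,2) (3,0) (3,1) (3,2) (4,0) (4,1) (4,2) (5,0) (5,1) (5,3) (5,4) (6,0) (6,1) (6,2) (6,3) (6,4)] -> total=21

Answer: .......
......#
###....
###....
###....
#####.#
#####..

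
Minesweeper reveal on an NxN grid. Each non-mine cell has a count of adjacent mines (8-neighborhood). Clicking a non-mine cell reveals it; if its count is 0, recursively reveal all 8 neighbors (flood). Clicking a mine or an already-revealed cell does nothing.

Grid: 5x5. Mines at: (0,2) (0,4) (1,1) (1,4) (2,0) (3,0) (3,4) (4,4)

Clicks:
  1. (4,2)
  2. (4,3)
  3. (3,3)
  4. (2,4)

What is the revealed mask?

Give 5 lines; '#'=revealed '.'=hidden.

Answer: .....
.....
.####
.###.
.###.

Derivation:
Click 1 (4,2) count=0: revealed 9 new [(2,1) (2,2) (2,3) (3,1) (3,2) (3,3) (4,1) (4,2) (4,3)] -> total=9
Click 2 (4,3) count=2: revealed 0 new [(none)] -> total=9
Click 3 (3,3) count=2: revealed 0 new [(none)] -> total=9
Click 4 (2,4) count=2: revealed 1 new [(2,4)] -> total=10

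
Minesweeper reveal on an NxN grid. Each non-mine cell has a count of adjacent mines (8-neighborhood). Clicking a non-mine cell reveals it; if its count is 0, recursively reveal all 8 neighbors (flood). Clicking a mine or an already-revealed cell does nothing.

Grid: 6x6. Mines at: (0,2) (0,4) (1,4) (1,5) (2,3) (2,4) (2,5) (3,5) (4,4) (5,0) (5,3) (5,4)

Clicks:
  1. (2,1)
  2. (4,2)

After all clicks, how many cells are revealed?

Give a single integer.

Click 1 (2,1) count=0: revealed 14 new [(0,0) (0,1) (1,0) (1,1) (1,2) (2,0) (2,1) (2,2) (3,0) (3,1) (3,2) (4,0) (4,1) (4,2)] -> total=14
Click 2 (4,2) count=1: revealed 0 new [(none)] -> total=14

Answer: 14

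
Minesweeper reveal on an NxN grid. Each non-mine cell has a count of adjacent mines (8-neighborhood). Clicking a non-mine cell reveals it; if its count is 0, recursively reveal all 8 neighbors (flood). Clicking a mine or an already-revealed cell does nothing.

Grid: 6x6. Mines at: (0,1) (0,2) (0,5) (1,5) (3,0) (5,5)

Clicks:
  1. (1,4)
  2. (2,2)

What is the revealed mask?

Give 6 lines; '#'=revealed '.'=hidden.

Click 1 (1,4) count=2: revealed 1 new [(1,4)] -> total=1
Click 2 (2,2) count=0: revealed 24 new [(1,1) (1,2) (1,3) (2,1) (2,2) (2,3) (2,4) (2,5) (3,1) (3,2) (3,3) (3,4) (3,5) (4,0) (4,1) (4,2) (4,3) (4,4) (4,5) (5,0) (5,1) (5,2) (5,3) (5,4)] -> total=25

Answer: ......
.####.
.#####
.#####
######
#####.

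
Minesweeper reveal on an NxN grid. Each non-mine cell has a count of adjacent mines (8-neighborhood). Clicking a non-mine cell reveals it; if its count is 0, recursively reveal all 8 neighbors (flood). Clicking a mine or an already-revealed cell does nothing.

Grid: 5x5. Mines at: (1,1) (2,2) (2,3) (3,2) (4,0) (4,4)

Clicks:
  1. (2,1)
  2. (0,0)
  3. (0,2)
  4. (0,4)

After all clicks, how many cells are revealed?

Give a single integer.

Answer: 8

Derivation:
Click 1 (2,1) count=3: revealed 1 new [(2,1)] -> total=1
Click 2 (0,0) count=1: revealed 1 new [(0,0)] -> total=2
Click 3 (0,2) count=1: revealed 1 new [(0,2)] -> total=3
Click 4 (0,4) count=0: revealed 5 new [(0,3) (0,4) (1,2) (1,3) (1,4)] -> total=8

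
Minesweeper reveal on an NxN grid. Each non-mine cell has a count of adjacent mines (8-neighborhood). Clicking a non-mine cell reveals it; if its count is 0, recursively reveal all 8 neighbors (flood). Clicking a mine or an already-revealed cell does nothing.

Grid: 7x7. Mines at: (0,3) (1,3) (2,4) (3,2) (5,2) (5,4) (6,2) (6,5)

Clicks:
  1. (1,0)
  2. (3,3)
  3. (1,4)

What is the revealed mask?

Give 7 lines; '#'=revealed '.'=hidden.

Click 1 (1,0) count=0: revealed 17 new [(0,0) (0,1) (0,2) (1,0) (1,1) (1,2) (2,0) (2,1) (2,2) (3,0) (3,1) (4,0) (4,1) (5,0) (5,1) (6,0) (6,1)] -> total=17
Click 2 (3,3) count=2: revealed 1 new [(3,3)] -> total=18
Click 3 (1,4) count=3: revealed 1 new [(1,4)] -> total=19

Answer: ###....
###.#..
###....
##.#...
##.....
##.....
##.....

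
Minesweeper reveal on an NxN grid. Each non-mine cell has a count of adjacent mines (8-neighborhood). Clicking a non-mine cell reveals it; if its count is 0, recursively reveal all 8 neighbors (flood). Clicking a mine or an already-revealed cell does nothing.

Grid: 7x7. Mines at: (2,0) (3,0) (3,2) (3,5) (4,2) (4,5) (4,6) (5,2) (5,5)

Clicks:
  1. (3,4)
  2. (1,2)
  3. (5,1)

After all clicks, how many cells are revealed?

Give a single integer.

Answer: 22

Derivation:
Click 1 (3,4) count=2: revealed 1 new [(3,4)] -> total=1
Click 2 (1,2) count=0: revealed 20 new [(0,0) (0,1) (0,2) (0,3) (0,4) (0,5) (0,6) (1,0) (1,1) (1,2) (1,3) (1,4) (1,5) (1,6) (2,1) (2,2) (2,3) (2,4) (2,5) (2,6)] -> total=21
Click 3 (5,1) count=2: revealed 1 new [(5,1)] -> total=22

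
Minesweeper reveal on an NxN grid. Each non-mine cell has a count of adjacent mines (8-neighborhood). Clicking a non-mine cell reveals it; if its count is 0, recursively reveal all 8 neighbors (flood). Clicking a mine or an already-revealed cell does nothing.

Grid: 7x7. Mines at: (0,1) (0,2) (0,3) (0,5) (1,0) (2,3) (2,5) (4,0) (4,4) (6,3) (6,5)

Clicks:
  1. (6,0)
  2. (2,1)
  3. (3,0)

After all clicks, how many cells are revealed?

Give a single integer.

Answer: 8

Derivation:
Click 1 (6,0) count=0: revealed 6 new [(5,0) (5,1) (5,2) (6,0) (6,1) (6,2)] -> total=6
Click 2 (2,1) count=1: revealed 1 new [(2,1)] -> total=7
Click 3 (3,0) count=1: revealed 1 new [(3,0)] -> total=8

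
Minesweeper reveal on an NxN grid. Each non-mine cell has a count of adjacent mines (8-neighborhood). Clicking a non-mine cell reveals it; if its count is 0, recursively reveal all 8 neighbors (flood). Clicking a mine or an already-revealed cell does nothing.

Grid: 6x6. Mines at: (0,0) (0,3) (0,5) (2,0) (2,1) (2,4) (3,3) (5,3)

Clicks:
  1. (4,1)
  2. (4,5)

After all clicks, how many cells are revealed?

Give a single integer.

Click 1 (4,1) count=0: revealed 9 new [(3,0) (3,1) (3,2) (4,0) (4,1) (4,2) (5,0) (5,1) (5,2)] -> total=9
Click 2 (4,5) count=0: revealed 6 new [(3,4) (3,5) (4,4) (4,5) (5,4) (5,5)] -> total=15

Answer: 15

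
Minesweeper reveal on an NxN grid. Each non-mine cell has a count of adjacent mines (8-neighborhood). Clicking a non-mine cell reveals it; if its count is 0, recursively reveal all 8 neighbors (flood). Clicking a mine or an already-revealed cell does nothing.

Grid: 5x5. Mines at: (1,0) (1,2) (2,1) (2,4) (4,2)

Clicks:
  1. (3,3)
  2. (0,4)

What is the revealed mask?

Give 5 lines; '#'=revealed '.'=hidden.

Answer: ...##
...##
.....
...#.
.....

Derivation:
Click 1 (3,3) count=2: revealed 1 new [(3,3)] -> total=1
Click 2 (0,4) count=0: revealed 4 new [(0,3) (0,4) (1,3) (1,4)] -> total=5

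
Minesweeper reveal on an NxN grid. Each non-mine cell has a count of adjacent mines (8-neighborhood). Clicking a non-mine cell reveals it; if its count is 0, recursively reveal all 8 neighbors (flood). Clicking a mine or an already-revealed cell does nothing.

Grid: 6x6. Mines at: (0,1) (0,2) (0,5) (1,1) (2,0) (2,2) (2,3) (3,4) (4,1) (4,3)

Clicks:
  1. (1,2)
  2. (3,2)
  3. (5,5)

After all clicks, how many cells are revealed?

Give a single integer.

Click 1 (1,2) count=5: revealed 1 new [(1,2)] -> total=1
Click 2 (3,2) count=4: revealed 1 new [(3,2)] -> total=2
Click 3 (5,5) count=0: revealed 4 new [(4,4) (4,5) (5,4) (5,5)] -> total=6

Answer: 6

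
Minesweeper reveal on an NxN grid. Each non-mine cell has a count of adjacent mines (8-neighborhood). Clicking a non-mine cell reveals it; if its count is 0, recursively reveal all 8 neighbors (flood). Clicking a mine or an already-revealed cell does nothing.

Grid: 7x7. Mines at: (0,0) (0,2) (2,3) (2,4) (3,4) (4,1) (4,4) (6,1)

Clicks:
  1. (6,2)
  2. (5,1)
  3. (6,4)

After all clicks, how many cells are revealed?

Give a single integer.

Answer: 25

Derivation:
Click 1 (6,2) count=1: revealed 1 new [(6,2)] -> total=1
Click 2 (5,1) count=2: revealed 1 new [(5,1)] -> total=2
Click 3 (6,4) count=0: revealed 23 new [(0,3) (0,4) (0,5) (0,6) (1,3) (1,4) (1,5) (1,6) (2,5) (2,6) (3,5) (3,6) (4,5) (4,6) (5,2) (5,3) (5,4) (5,5) (5,6) (6,3) (6,4) (6,5) (6,6)] -> total=25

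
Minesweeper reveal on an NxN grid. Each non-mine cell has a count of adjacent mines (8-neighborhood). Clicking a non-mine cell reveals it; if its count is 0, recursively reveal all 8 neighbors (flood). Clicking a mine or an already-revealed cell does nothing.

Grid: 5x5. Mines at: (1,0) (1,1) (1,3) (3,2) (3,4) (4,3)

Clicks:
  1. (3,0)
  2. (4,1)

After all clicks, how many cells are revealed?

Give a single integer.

Click 1 (3,0) count=0: revealed 6 new [(2,0) (2,1) (3,0) (3,1) (4,0) (4,1)] -> total=6
Click 2 (4,1) count=1: revealed 0 new [(none)] -> total=6

Answer: 6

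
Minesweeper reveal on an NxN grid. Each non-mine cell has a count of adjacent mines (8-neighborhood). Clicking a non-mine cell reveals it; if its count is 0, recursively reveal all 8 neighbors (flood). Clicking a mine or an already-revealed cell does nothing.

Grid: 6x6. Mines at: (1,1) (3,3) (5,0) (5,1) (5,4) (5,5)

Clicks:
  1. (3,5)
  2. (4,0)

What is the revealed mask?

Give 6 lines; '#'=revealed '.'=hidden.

Answer: ..####
..####
..####
....##
#...##
......

Derivation:
Click 1 (3,5) count=0: revealed 16 new [(0,2) (0,3) (0,4) (0,5) (1,2) (1,3) (1,4) (1,5) (2,2) (2,3) (2,4) (2,5) (3,4) (3,5) (4,4) (4,5)] -> total=16
Click 2 (4,0) count=2: revealed 1 new [(4,0)] -> total=17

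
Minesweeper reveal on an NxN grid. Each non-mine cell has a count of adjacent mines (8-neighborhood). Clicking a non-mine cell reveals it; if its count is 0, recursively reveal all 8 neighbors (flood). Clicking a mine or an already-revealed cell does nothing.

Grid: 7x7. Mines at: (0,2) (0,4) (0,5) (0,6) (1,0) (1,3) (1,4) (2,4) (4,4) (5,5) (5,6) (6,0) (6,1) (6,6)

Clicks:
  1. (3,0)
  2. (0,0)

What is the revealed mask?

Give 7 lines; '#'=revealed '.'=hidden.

Click 1 (3,0) count=0: revealed 16 new [(2,0) (2,1) (2,2) (2,3) (3,0) (3,1) (3,2) (3,3) (4,0) (4,1) (4,2) (4,3) (5,0) (5,1) (5,2) (5,3)] -> total=16
Click 2 (0,0) count=1: revealed 1 new [(0,0)] -> total=17

Answer: #......
.......
####...
####...
####...
####...
.......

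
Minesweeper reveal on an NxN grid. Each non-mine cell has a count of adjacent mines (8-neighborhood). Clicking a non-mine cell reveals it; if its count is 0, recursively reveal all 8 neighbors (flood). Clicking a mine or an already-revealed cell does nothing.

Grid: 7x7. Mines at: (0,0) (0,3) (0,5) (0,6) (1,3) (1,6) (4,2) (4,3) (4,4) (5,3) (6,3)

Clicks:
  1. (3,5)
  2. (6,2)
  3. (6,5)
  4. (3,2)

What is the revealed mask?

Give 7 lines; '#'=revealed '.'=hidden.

Click 1 (3,5) count=1: revealed 1 new [(3,5)] -> total=1
Click 2 (6,2) count=2: revealed 1 new [(6,2)] -> total=2
Click 3 (6,5) count=0: revealed 11 new [(2,5) (2,6) (3,6) (4,5) (4,6) (5,4) (5,5) (5,6) (6,4) (6,5) (6,6)] -> total=13
Click 4 (3,2) count=2: revealed 1 new [(3,2)] -> total=14

Answer: .......
.......
.....##
..#..##
.....##
....###
..#.###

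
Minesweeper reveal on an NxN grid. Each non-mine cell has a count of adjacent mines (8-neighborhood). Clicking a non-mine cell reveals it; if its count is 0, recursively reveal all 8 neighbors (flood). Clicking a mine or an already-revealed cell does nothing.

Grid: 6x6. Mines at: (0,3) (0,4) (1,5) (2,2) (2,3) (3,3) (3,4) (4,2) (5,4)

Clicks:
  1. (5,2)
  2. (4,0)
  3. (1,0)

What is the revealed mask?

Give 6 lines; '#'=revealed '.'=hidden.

Answer: ###...
###...
##....
##....
##....
###...

Derivation:
Click 1 (5,2) count=1: revealed 1 new [(5,2)] -> total=1
Click 2 (4,0) count=0: revealed 14 new [(0,0) (0,1) (0,2) (1,0) (1,1) (1,2) (2,0) (2,1) (3,0) (3,1) (4,0) (4,1) (5,0) (5,1)] -> total=15
Click 3 (1,0) count=0: revealed 0 new [(none)] -> total=15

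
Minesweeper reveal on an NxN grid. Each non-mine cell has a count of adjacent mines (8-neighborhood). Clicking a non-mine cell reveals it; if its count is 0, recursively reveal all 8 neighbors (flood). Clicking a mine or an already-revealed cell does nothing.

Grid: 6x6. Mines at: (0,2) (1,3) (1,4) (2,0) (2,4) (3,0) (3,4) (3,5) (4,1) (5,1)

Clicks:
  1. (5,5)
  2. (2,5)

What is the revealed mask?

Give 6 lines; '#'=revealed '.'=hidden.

Answer: ......
......
.....#
......
..####
..####

Derivation:
Click 1 (5,5) count=0: revealed 8 new [(4,2) (4,3) (4,4) (4,5) (5,2) (5,3) (5,4) (5,5)] -> total=8
Click 2 (2,5) count=4: revealed 1 new [(2,5)] -> total=9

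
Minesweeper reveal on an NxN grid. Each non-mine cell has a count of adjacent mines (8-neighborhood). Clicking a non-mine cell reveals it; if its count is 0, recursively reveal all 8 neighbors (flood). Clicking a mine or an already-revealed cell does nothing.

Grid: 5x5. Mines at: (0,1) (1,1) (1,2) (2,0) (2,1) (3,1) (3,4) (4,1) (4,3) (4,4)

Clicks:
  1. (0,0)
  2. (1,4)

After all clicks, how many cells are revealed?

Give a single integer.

Click 1 (0,0) count=2: revealed 1 new [(0,0)] -> total=1
Click 2 (1,4) count=0: revealed 6 new [(0,3) (0,4) (1,3) (1,4) (2,3) (2,4)] -> total=7

Answer: 7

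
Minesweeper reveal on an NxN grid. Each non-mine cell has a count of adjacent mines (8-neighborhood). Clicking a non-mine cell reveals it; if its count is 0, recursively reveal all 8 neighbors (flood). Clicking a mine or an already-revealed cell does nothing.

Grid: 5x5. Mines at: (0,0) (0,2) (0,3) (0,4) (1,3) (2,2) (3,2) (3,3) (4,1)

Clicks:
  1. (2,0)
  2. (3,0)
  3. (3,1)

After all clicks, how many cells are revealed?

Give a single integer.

Answer: 6

Derivation:
Click 1 (2,0) count=0: revealed 6 new [(1,0) (1,1) (2,0) (2,1) (3,0) (3,1)] -> total=6
Click 2 (3,0) count=1: revealed 0 new [(none)] -> total=6
Click 3 (3,1) count=3: revealed 0 new [(none)] -> total=6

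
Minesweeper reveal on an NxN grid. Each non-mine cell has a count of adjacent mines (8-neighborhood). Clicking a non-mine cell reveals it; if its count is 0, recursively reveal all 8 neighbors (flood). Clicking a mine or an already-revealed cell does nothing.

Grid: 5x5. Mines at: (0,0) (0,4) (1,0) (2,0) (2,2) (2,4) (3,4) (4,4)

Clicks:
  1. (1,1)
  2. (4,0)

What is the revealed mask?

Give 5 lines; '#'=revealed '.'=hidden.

Click 1 (1,1) count=4: revealed 1 new [(1,1)] -> total=1
Click 2 (4,0) count=0: revealed 8 new [(3,0) (3,1) (3,2) (3,3) (4,0) (4,1) (4,2) (4,3)] -> total=9

Answer: .....
.#...
.....
####.
####.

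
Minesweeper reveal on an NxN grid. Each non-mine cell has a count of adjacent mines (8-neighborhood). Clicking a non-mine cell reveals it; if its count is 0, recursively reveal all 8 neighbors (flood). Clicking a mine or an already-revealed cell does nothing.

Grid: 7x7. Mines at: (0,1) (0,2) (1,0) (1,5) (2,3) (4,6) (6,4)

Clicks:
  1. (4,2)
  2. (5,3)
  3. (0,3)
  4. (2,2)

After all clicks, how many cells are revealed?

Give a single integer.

Answer: 26

Derivation:
Click 1 (4,2) count=0: revealed 25 new [(2,0) (2,1) (2,2) (3,0) (3,1) (3,2) (3,3) (3,4) (3,5) (4,0) (4,1) (4,2) (4,3) (4,4) (4,5) (5,0) (5,1) (5,2) (5,3) (5,4) (5,5) (6,0) (6,1) (6,2) (6,3)] -> total=25
Click 2 (5,3) count=1: revealed 0 new [(none)] -> total=25
Click 3 (0,3) count=1: revealed 1 new [(0,3)] -> total=26
Click 4 (2,2) count=1: revealed 0 new [(none)] -> total=26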